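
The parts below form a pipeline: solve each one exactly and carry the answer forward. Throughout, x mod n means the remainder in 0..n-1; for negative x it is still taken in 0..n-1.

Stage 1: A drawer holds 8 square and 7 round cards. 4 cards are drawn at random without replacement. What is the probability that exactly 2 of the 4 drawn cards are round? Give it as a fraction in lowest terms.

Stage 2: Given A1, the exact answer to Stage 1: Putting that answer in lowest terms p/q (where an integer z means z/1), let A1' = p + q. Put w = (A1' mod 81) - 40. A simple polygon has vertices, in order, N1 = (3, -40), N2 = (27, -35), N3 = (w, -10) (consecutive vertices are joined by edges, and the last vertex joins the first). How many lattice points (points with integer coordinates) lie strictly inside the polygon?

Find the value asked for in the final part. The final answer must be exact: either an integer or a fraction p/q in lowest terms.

435

Stage 1: total draws C(15,4) = 1365; favorable C(7,2)*C(8,2) = 588; P = 28/65; answer 28/65
Stage 2: A1 = 28/65; threaded value p + q = 93; w = -28; cross terms: (3*-35 - 27*-40)=975, (27*-10 - -28*-35)=-1250, (-28*-40 - 3*-10)=1150; twice the area = |875| = 875; area = 875/2; boundary points = 1 + 5 + 1 = 7; strictly interior points = area - boundary/2 + 1 = 435; answer 435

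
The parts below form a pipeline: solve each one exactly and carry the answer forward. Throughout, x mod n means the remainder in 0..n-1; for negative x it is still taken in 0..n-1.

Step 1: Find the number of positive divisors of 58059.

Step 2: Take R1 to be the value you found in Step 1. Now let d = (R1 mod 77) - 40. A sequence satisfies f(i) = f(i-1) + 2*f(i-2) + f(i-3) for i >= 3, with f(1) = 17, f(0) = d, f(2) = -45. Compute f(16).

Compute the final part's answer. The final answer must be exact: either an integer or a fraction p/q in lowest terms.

-1123813

Step 1: 58059 = 3^2 * 6451; number of divisors = (2+1) * (1+1) = 6; answer 6
Step 2: R1 = 6; d = -34; f(3) = 1*(-45) + 2*(17) + 1*(-34) = -45; iterating: f(3)=-45, f(4)=-118, f(5)=-253, f(6)=-534, f(7)=-1158, f(8)=-2479, f(9)=-5329, f(10)=-11445, f(11)=-24582, f(12)=-52801, f(13)=-113410, f(14)=-243594, f(15)=-523215, f(16)=-1123813; answer -1123813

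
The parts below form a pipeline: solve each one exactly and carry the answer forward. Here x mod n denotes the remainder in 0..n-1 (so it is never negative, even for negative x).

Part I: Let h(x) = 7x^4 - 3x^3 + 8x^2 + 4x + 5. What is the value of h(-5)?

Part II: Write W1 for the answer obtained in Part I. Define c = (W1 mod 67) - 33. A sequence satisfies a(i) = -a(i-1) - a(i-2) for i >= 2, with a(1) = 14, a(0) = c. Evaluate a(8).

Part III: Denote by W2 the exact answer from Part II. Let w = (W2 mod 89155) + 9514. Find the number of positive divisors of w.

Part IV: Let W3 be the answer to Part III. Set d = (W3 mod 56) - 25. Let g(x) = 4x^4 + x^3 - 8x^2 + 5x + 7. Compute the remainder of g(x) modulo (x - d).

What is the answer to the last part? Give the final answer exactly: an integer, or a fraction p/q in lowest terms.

-3

Part I: 7*(-5)^4 - 3*(-5)^3 + 8*(-5)^2 + 4*(-5)^1 + 5 = (4375) + (375) + (200) + (-20) + (5) = 4935; answer 4935
Part II: W1 = 4935; c = 11; a(2) = -1*(14) - 1*(11) = -25; iterating: a(2)=-25, a(3)=11, a(4)=14, a(5)=-25, a(6)=11, a(7)=14, a(8)=-25; answer -25
Part III: W2 = -25; w = 98644; 98644 = 2^2 * 7 * 13 * 271; number of divisors = (2+1) * (1+1) * (1+1) * (1+1) = 24; answer 24
Part IV: W3 = 24; d = -1; remainder = value at the root: 4*(-1)^4 + 1*(-1)^3 - 8*(-1)^2 + 5*(-1)^1 + 7 = (4) + (-1) + (-8) + (-5) + (7) = -3; answer -3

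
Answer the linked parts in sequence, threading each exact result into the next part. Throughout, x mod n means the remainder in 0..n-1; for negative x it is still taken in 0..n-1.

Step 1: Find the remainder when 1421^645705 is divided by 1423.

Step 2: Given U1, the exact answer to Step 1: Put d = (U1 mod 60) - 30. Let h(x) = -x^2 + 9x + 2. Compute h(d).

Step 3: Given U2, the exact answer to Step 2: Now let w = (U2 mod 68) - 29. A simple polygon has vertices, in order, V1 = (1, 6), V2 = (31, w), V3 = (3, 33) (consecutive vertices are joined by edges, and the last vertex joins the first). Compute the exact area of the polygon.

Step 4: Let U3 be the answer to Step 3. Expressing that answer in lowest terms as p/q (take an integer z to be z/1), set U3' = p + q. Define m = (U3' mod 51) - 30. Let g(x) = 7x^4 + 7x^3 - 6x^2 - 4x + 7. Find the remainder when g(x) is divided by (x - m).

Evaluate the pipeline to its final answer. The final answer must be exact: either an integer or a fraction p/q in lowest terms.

92495

Step 1: squarings mod 1423: 1421^1=1421, 1421^2=4, 1421^4=16, 1421^8=256, 1421^16=78, 1421^32=392, 1421^64=1403, 1421^128=400, 1421^256=624, 1421^512=897, 1421^1024=614, 1421^2048=1324, 1421^4096=1263, 1421^8192=1409, 1421^16384=196, 1421^32768=1418, 1421^65536=25, 1421^131072=625, 1421^262144=723, 1421^524288=488; 1421^645705 = 1421^1 * 1421^8 * 1421^64 * 1421^512 * 1421^2048 * 1421^4096 * 1421^16384 * 1421^32768 * 1421^65536 * 1421^524288 = 967 (mod 1423); answer 967
Step 2: U1 = 967; d = -23; -1*(-23)^2 + 9*(-23)^1 + 2 = (-529) + (-207) + (2) = -734; answer -734
Step 3: U2 = -734; w = -15; cross terms: (1*-15 - 31*6)=-201, (31*33 - 3*-15)=1068, (3*6 - 1*33)=-15; twice the area = |852| = 852; area = 426; answer 426
Step 4: U3 = 426; threaded value p + q = 427; m = -11; remainder = value at the root: 7*(-11)^4 + 7*(-11)^3 - 6*(-11)^2 - 4*(-11)^1 + 7 = (102487) + (-9317) + (-726) + (44) + (7) = 92495; answer 92495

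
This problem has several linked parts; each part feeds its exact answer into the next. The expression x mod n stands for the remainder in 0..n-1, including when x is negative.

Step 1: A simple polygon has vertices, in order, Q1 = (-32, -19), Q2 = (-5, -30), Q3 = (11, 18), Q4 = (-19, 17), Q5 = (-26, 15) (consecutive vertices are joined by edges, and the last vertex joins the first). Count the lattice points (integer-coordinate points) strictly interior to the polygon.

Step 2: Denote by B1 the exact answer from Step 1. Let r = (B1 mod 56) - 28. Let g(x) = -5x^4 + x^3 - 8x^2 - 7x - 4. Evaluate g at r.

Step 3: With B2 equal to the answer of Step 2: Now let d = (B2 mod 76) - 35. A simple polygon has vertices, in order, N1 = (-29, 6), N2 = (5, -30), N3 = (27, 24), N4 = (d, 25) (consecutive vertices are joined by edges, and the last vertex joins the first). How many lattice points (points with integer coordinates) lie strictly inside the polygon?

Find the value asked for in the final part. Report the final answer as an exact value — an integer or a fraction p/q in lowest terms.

1421

Step 1: cross terms: (-32*-30 - -5*-19)=865, (-5*18 - 11*-30)=240, (11*17 - -19*18)=529, (-19*15 - -26*17)=157, (-26*-19 - -32*15)=974; twice the area = |2765| = 2765; area = 2765/2; boundary points = 1 + 16 + 1 + 1 + 2 = 21; strictly interior points = area - boundary/2 + 1 = 1373; answer 1373
Step 2: B1 = 1373; r = 1; -5*(1)^4 + 1*(1)^3 - 8*(1)^2 - 7*(1)^1 - 4 = (-5) + (1) + (-8) + (-7) + (-4) = -23; answer -23
Step 3: B2 = -23; d = 18; cross terms: (-29*-30 - 5*6)=840, (5*24 - 27*-30)=930, (27*25 - 18*24)=243, (18*6 - -29*25)=833; twice the area = |2846| = 2846; area = 1423; boundary points = 2 + 2 + 1 + 1 = 6; strictly interior points = area - boundary/2 + 1 = 1421; answer 1421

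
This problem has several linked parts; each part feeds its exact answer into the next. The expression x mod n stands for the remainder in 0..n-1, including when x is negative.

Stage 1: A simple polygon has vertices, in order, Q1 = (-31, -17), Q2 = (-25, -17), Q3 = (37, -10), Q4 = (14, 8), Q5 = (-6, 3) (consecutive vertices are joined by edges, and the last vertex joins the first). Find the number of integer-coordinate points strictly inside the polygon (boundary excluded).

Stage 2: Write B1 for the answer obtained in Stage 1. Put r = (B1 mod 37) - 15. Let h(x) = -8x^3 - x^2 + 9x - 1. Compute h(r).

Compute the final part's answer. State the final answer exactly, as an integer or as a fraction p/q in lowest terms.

Stage 1: cross terms: (-31*-17 - -25*-17)=102, (-25*-10 - 37*-17)=879, (37*8 - 14*-10)=436, (14*3 - -6*8)=90, (-6*-17 - -31*3)=195; twice the area = |1702| = 1702; area = 851; boundary points = 6 + 1 + 1 + 5 + 5 = 18; strictly interior points = area - boundary/2 + 1 = 843; answer 843
Stage 2: B1 = 843; r = 14; -8*(14)^3 - 1*(14)^2 + 9*(14)^1 - 1 = (-21952) + (-196) + (126) + (-1) = -22023; answer -22023

-22023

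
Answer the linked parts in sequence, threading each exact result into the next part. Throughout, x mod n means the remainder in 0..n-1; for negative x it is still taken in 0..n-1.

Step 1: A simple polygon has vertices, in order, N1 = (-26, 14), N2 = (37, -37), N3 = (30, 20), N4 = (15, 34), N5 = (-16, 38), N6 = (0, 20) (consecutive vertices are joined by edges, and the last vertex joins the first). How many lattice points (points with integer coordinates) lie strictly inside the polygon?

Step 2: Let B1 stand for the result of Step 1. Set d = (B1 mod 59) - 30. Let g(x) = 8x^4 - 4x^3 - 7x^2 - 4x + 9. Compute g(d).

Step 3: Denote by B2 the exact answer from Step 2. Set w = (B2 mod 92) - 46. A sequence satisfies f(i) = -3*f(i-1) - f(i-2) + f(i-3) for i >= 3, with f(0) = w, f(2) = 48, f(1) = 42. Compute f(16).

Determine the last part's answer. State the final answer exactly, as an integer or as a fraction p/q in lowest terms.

Step 1: cross terms: (-26*-37 - 37*14)=444, (37*20 - 30*-37)=1850, (30*34 - 15*20)=720, (15*38 - -16*34)=1114, (-16*20 - 0*38)=-320, (0*14 - -26*20)=520; twice the area = |4328| = 4328; area = 2164; boundary points = 3 + 1 + 1 + 1 + 2 + 2 = 10; strictly interior points = area - boundary/2 + 1 = 2160; answer 2160
Step 2: B1 = 2160; d = 6; 8*(6)^4 - 4*(6)^3 - 7*(6)^2 - 4*(6)^1 + 9 = (10368) + (-864) + (-252) + (-24) + (9) = 9237; answer 9237
Step 3: B2 = 9237; w = -9; f(3) = -3*(48) - 1*(42) + 1*(-9) = -195; iterating: f(3)=-195, f(4)=579, f(5)=-1494, f(6)=3708, f(7)=-9051, f(8)=21951, f(9)=-53094, f(10)=128280, f(11)=-309795, f(12)=748011, f(13)=-1805958, f(14)=4360068, f(15)=-10526235, f(16)=25412679; answer 25412679

25412679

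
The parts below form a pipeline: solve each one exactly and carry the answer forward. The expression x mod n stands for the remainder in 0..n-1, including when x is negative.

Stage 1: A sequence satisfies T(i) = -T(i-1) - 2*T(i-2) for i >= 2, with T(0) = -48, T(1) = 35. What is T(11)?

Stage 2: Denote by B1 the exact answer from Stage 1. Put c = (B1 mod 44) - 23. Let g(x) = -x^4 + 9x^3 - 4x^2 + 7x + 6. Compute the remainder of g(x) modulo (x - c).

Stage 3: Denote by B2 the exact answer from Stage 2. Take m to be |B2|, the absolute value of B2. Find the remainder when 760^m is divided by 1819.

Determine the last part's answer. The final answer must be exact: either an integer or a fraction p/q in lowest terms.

1546

Stage 1: T(2) = -1*(35) - 2*(-48) = 61; iterating: T(2)=61, T(3)=-131, T(4)=9, T(5)=253, T(6)=-271, T(7)=-235, T(8)=777, T(9)=-307, T(10)=-1247, T(11)=1861; answer 1861
Stage 2: B1 = 1861; c = -10; remainder = value at the root: -1*(-10)^4 + 9*(-10)^3 - 4*(-10)^2 + 7*(-10)^1 + 6 = (-10000) + (-9000) + (-400) + (-70) + (6) = -19464; answer -19464
Stage 3: B2 = -19464; m = 19464; squarings mod 1819: 760^1=760, 760^2=977, 760^4=1373, 760^8=645, 760^16=1293, 760^32=188, 760^64=783, 760^128=86, 760^256=120, 760^512=1667, 760^1024=1276, 760^2048=171, 760^4096=137, 760^8192=579, 760^16384=545; 760^19464 = 760^8 * 760^1024 * 760^2048 * 760^16384 = 1546 (mod 1819); answer 1546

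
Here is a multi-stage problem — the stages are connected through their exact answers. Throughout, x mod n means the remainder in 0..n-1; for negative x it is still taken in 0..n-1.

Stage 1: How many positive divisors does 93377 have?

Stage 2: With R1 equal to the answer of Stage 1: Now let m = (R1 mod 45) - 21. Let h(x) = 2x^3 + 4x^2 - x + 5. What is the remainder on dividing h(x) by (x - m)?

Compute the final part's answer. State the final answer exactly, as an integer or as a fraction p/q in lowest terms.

-12250

Stage 1: 93377 is prime, so its only divisors are 1 and 93377; count = 2; answer 2
Stage 2: R1 = 2; m = -19; remainder = value at the root: 2*(-19)^3 + 4*(-19)^2 - 1*(-19)^1 + 5 = (-13718) + (1444) + (19) + (5) = -12250; answer -12250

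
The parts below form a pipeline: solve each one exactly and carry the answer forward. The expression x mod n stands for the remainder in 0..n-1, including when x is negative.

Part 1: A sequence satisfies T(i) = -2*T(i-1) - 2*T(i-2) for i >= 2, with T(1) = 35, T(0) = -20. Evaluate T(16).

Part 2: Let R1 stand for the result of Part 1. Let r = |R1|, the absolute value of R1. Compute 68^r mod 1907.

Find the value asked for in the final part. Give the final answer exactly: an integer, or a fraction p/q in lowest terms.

Part 1: T(2) = -2*(35) - 2*(-20) = -30; iterating: T(2)=-30, T(3)=-10, T(4)=80, T(5)=-140, T(6)=120, T(7)=40, T(8)=-320, T(9)=560, T(10)=-480, T(11)=-160, T(12)=1280, T(13)=-2240, T(14)=1920, T(15)=640, T(16)=-5120; answer -5120
Part 2: R1 = -5120; r = 5120; squarings mod 1907: 68^1=68, 68^2=810, 68^4=92, 68^8=836, 68^16=934, 68^32=857, 68^64=254, 68^128=1585, 68^256=706, 68^512=709, 68^1024=1140, 68^2048=933, 68^4096=897; 68^5120 = 68^1024 * 68^4096 = 428 (mod 1907); answer 428

428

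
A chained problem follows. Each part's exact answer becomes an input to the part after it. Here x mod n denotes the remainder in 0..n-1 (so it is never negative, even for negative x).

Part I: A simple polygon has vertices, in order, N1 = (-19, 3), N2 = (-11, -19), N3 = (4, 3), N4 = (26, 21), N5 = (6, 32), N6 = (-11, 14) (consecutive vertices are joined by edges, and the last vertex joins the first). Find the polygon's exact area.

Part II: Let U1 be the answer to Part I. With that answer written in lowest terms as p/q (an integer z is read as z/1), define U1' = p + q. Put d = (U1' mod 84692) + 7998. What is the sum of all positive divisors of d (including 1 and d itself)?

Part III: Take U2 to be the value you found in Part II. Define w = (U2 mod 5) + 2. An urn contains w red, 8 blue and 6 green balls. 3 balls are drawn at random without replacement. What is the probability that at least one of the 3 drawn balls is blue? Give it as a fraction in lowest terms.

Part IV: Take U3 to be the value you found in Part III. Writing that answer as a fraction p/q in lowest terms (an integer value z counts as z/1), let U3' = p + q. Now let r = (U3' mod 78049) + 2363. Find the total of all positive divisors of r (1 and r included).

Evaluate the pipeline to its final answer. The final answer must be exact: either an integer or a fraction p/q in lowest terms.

3642

Part I: cross terms: (-19*-19 - -11*3)=394, (-11*3 - 4*-19)=43, (4*21 - 26*3)=6, (26*32 - 6*21)=706, (6*14 - -11*32)=436, (-11*3 - -19*14)=233; twice the area = |1818| = 1818; area = 909; answer 909
Part II: U1 = 909; threaded value p + q = 910; d = 8908; 8908 = 2^2 * 17 * 131; sigma = (1 + 2 + 4) * (1 + 17) * (1 + 131) = 7 * 18 * 132 = 16632; answer 16632
Part III: U2 = 16632; w = 4; total draws C(18,3) = 816; complement C(10,3) = 120; favorable 816 - 120 = 696; P = 29/34; answer 29/34
Part IV: U3 = 29/34; threaded value p + q = 63; r = 2426; 2426 = 2 * 1213; sigma = (1 + 2) * (1 + 1213) = 3 * 1214 = 3642; answer 3642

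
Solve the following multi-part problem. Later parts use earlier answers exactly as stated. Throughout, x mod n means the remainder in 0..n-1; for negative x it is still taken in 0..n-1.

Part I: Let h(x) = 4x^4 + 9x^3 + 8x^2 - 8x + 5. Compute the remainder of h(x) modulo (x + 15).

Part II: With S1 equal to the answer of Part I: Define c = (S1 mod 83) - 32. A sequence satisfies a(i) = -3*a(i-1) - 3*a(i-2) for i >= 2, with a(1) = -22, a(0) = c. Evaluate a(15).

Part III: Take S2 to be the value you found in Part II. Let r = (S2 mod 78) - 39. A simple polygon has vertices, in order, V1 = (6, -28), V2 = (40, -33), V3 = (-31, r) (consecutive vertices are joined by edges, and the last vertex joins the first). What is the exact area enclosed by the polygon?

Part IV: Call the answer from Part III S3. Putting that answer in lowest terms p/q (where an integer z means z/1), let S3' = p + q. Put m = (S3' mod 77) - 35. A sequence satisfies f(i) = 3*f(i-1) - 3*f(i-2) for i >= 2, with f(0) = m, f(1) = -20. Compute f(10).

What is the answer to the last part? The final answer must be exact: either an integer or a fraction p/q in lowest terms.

11664

Part I: remainder = value at the root: 4*(-15)^4 + 9*(-15)^3 + 8*(-15)^2 - 8*(-15)^1 + 5 = (202500) + (-30375) + (1800) + (120) + (5) = 174050; answer 174050
Part II: S1 = 174050; c = 50; a(2) = -3*(-22) - 3*(50) = -84; iterating: a(2)=-84, a(3)=318, a(4)=-702, a(5)=1152, a(6)=-1350, a(7)=594, a(8)=2268, a(9)=-8586, a(10)=18954, a(11)=-31104, a(12)=36450, a(13)=-16038, a(14)=-61236, a(15)=231822; answer 231822
Part III: S2 = 231822; r = -33; cross terms: (6*-33 - 40*-28)=922, (40*-33 - -31*-33)=-2343, (-31*-28 - 6*-33)=1066; twice the area = |-355| = 355; area = 355/2; answer 355/2
Part IV: S3 = 355/2; threaded value p + q = 357; m = 14; f(2) = 3*(-20) - 3*(14) = -102; iterating: f(2)=-102, f(3)=-246, f(4)=-432, f(5)=-558, f(6)=-378, f(7)=540, f(8)=2754, f(9)=6642, f(10)=11664; answer 11664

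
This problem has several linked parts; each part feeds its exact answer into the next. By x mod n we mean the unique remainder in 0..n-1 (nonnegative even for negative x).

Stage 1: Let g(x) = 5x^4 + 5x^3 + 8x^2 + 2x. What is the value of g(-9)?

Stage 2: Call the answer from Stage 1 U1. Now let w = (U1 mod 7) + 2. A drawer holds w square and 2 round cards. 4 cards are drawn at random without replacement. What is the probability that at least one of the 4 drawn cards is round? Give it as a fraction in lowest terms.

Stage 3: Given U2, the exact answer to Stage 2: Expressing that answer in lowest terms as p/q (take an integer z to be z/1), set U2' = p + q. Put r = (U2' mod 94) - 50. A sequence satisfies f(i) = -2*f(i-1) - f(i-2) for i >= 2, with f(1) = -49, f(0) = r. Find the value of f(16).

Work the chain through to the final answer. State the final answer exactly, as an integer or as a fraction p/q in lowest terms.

Stage 1: 5*(-9)^4 + 5*(-9)^3 + 8*(-9)^2 + 2*(-9)^1 = (32805) + (-3645) + (648) + (-18) = 29790; answer 29790
Stage 2: U1 = 29790; w = 7; total draws C(9,4) = 126; complement C(7,4) = 35; favorable 126 - 35 = 91; P = 13/18; answer 13/18
Stage 3: U2 = 13/18; threaded value p + q = 31; r = -19; f(2) = -2*(-49) - 1*(-19) = 117; iterating: f(2)=117, f(3)=-185, f(4)=253, f(5)=-321, f(6)=389, f(7)=-457, f(8)=525, f(9)=-593, f(10)=661, f(11)=-729, f(12)=797, f(13)=-865, f(14)=933, f(15)=-1001, f(16)=1069; answer 1069

1069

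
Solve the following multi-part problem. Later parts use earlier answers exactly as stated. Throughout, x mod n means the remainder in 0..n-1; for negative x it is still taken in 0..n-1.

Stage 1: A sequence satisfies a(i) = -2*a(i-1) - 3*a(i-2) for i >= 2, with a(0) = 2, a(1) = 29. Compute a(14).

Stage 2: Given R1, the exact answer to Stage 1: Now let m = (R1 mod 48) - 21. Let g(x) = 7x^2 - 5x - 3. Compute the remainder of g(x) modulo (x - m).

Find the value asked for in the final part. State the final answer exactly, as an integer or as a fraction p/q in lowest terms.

3585

Stage 1: a(2) = -2*(29) - 3*(2) = -64; iterating: a(2)=-64, a(3)=41, a(4)=110, a(5)=-343, a(6)=356, a(7)=317, a(8)=-1702, a(9)=2453, a(10)=200, a(11)=-7759, a(12)=14918, a(13)=-6559, a(14)=-31636; answer -31636
Stage 2: R1 = -31636; m = 23; remainder = value at the root: 7*(23)^2 - 5*(23)^1 - 3 = (3703) + (-115) + (-3) = 3585; answer 3585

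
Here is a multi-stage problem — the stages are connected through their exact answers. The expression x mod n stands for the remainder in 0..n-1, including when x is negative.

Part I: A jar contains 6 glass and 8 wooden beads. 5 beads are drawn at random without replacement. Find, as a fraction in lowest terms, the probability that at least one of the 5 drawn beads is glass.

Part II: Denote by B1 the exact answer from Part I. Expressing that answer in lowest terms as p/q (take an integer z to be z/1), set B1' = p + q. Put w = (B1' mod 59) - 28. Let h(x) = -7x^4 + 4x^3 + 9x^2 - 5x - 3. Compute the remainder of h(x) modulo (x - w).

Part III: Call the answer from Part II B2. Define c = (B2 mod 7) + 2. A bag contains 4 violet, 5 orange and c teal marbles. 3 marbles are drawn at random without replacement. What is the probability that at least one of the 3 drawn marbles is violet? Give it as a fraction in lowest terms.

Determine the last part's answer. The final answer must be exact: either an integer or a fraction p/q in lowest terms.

Part I: total draws C(14,5) = 2002; complement C(8,5) = 56; favorable 2002 - 56 = 1946; P = 139/143; answer 139/143
Part II: B1 = 139/143; threaded value p + q = 282; w = 18; remainder = value at the root: -7*(18)^4 + 4*(18)^3 + 9*(18)^2 - 5*(18)^1 - 3 = (-734832) + (23328) + (2916) + (-90) + (-3) = -708681; answer -708681
Part III: B2 = -708681; c = 8; total draws C(17,3) = 680; complement C(13,3) = 286; favorable 680 - 286 = 394; P = 197/340; answer 197/340

197/340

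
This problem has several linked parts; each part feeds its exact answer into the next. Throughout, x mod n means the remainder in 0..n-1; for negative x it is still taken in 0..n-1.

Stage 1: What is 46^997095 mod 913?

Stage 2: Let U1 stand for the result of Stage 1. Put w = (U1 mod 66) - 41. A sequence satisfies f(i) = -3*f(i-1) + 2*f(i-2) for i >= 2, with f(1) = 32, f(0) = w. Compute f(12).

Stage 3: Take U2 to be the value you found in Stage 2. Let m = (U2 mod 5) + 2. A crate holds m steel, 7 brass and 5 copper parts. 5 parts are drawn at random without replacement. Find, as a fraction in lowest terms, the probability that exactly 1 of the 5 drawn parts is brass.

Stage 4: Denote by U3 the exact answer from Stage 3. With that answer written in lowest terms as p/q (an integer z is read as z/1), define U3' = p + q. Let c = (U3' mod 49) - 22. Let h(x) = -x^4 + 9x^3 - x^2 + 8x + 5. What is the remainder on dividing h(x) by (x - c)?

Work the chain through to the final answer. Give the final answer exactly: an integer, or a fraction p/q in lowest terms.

Stage 1: squarings mod 913: 46^1=46, 46^2=290, 46^4=104, 46^8=773, 46^16=427, 46^32=642, 46^64=401, 46^128=113, 46^256=900, 46^512=169, 46^1024=258, 46^2048=828, 46^4096=834, 46^8192=763, 46^16384=588, 46^32768=630, 46^65536=658, 46^131072=202, 46^262144=632, 46^524288=443; 46^997095 = 46^1 * 46^2 * 46^4 * 46^32 * 46^64 * 46^128 * 46^512 * 46^1024 * 46^4096 * 46^8192 * 46^65536 * 46^131072 * 46^262144 * 46^524288 = 901 (mod 913); answer 901
Stage 2: U1 = 901; w = 2; f(2) = -3*(32) + 2*(2) = -92; iterating: f(2)=-92, f(3)=340, f(4)=-1204, f(5)=4292, f(6)=-15284, f(7)=54436, f(8)=-193876, f(9)=690500, f(10)=-2459252, f(11)=8758756, f(12)=-31194772; answer -31194772
Stage 3: U2 = -31194772; m = 5; total draws C(17,5) = 6188; favorable C(7,1)*C(10,4) = 1470; P = 105/442; answer 105/442
Stage 4: U3 = 105/442; threaded value p + q = 547; c = -14; remainder = value at the root: -1*(-14)^4 + 9*(-14)^3 - 1*(-14)^2 + 8*(-14)^1 + 5 = (-38416) + (-24696) + (-196) + (-112) + (5) = -63415; answer -63415

-63415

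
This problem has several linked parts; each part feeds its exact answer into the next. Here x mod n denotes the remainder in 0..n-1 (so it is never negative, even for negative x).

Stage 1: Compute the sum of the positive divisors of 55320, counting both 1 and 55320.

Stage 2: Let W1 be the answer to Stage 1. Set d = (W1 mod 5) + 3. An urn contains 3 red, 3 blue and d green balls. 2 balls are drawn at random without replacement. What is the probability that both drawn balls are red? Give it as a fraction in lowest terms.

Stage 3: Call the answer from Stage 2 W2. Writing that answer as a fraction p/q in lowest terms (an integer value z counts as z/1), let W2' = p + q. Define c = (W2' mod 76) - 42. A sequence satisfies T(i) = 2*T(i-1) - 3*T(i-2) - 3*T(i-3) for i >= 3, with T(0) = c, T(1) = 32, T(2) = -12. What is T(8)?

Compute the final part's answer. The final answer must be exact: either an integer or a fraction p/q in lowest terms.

Stage 1: 55320 = 2^3 * 3 * 5 * 461; sigma = (1 + 2 + 4 + 8) * (1 + 3) * (1 + 5) * (1 + 461) = 15 * 4 * 6 * 462 = 166320; answer 166320
Stage 2: W1 = 166320; d = 3; total draws C(9,2) = 36; favorable C(3,2) = 3; P = 1/12; answer 1/12
Stage 3: W2 = 1/12; threaded value p + q = 13; c = -29; T(3) = 2*(-12) - 3*(32) - 3*(-29) = -33; iterating: T(3)=-33, T(4)=-126, T(5)=-117, T(6)=243, T(7)=1215, T(8)=2052; answer 2052

2052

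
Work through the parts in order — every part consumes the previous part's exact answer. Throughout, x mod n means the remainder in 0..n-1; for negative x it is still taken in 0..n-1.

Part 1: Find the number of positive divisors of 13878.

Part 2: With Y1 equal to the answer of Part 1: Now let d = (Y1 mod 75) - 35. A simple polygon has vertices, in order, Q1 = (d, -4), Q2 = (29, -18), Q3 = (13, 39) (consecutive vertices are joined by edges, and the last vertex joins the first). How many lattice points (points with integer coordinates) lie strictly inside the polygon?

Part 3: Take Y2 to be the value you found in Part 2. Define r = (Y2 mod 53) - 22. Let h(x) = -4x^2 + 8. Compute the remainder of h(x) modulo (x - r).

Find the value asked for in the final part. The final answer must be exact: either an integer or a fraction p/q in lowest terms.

-776

Part 1: 13878 = 2 * 3^3 * 257; number of divisors = (1+1) * (3+1) * (1+1) = 16; answer 16
Part 2: Y1 = 16; d = -19; cross terms: (-19*-18 - 29*-4)=458, (29*39 - 13*-18)=1365, (13*-4 - -19*39)=689; twice the area = |2512| = 2512; area = 1256; boundary points = 2 + 1 + 1 = 4; strictly interior points = area - boundary/2 + 1 = 1255; answer 1255
Part 3: Y2 = 1255; r = 14; remainder = value at the root: -4*(14)^2 + 8 = (-784) + (8) = -776; answer -776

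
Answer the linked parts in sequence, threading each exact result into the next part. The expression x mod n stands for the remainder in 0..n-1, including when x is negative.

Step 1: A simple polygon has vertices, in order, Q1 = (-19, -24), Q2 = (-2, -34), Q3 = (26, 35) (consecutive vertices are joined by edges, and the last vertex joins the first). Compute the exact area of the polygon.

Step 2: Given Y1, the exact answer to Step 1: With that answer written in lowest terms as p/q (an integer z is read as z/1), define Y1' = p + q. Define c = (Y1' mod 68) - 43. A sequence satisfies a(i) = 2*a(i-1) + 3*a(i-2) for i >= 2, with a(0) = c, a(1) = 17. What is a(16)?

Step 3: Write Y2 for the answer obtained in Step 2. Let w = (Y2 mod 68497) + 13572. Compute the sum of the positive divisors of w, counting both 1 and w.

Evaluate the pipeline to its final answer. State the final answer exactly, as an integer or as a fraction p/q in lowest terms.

Step 1: cross terms: (-19*-34 - -2*-24)=598, (-2*35 - 26*-34)=814, (26*-24 - -19*35)=41; twice the area = |1453| = 1453; area = 1453/2; answer 1453/2
Step 2: Y1 = 1453/2; threaded value p + q = 1455; c = -16; a(2) = 2*(17) + 3*(-16) = -14; iterating: a(2)=-14, a(3)=23, a(4)=4, a(5)=77, a(6)=166, a(7)=563, a(8)=1624, a(9)=4937, a(10)=14746, a(11)=44303, a(12)=132844, a(13)=398597, a(14)=1195726, a(15)=3587243, a(16)=10761664; answer 10761664
Step 3: Y2 = 10761664; w = 21207; 21207 = 3 * 7069; sigma = (1 + 3) * (1 + 7069) = 4 * 7070 = 28280; answer 28280

28280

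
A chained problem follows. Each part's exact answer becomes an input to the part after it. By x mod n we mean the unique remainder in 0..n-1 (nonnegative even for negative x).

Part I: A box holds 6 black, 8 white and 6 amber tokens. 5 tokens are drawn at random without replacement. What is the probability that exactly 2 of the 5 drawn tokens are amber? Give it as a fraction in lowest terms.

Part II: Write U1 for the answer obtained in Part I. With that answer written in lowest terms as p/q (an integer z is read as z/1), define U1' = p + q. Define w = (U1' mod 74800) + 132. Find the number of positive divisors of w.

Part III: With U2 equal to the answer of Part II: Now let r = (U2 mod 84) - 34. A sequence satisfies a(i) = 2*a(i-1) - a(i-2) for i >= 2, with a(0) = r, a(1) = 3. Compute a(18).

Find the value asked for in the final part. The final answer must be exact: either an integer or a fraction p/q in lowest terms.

598

Part I: total draws C(20,5) = 15504; favorable C(6,2)*C(14,3) = 5460; P = 455/1292; answer 455/1292
Part II: U1 = 455/1292; threaded value p + q = 1747; w = 1879; 1879 is prime, so its only divisors are 1 and 1879; count = 2; answer 2
Part III: U2 = 2; r = -32; a(2) = 2*(3) - 1*(-32) = 38; iterating: a(2)=38, a(3)=73, a(4)=108, a(5)=143, a(6)=178, a(7)=213, a(8)=248, a(9)=283, a(10)=318, a(11)=353, a(12)=388, a(13)=423, a(14)=458, a(15)=493, a(16)=528, a(17)=563, a(18)=598; answer 598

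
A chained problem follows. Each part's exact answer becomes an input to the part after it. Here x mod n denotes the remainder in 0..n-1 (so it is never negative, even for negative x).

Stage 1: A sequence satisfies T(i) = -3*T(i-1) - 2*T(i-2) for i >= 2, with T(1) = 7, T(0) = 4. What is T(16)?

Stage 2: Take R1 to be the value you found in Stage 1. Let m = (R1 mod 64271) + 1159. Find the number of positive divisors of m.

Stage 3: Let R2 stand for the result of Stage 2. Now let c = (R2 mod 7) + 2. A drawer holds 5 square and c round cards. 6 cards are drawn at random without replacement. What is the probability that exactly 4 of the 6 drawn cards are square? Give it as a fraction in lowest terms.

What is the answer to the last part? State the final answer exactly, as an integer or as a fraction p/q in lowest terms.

15/28

Stage 1: T(2) = -3*(7) - 2*(4) = -29; iterating: T(2)=-29, T(3)=73, T(4)=-161, T(5)=337, T(6)=-689, T(7)=1393, T(8)=-2801, T(9)=5617, T(10)=-11249, T(11)=22513, T(12)=-45041, T(13)=90097, T(14)=-180209, T(15)=360433, T(16)=-720881; answer -720881
Stage 2: R1 = -720881; m = 51530; 51530 = 2 * 5 * 5153; number of divisors = (1+1) * (1+1) * (1+1) = 8; answer 8
Stage 3: R2 = 8; c = 3; total draws C(8,6) = 28; favorable C(5,4)*C(3,2) = 15; P = 15/28; answer 15/28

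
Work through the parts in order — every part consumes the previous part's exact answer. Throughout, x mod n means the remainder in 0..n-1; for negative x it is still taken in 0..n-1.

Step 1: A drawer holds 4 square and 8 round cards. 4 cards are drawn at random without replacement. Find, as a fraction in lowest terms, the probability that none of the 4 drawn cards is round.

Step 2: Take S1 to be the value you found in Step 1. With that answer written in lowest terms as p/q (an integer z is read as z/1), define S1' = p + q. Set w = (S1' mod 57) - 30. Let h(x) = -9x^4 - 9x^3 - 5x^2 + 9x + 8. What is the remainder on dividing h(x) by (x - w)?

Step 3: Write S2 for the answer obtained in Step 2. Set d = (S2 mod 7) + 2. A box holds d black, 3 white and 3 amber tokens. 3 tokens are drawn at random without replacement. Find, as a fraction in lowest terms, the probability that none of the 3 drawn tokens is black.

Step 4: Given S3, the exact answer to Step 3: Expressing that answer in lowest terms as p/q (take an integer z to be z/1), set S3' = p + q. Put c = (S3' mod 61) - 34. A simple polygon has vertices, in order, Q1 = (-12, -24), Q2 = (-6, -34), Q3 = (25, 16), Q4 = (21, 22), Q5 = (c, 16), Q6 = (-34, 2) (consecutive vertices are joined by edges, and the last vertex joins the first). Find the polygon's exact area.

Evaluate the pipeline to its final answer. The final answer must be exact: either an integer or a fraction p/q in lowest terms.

Step 1: total draws C(12,4) = 495; favorable C(4,4) = 1; P = 1/495; answer 1/495
Step 2: S1 = 1/495; threaded value p + q = 496; w = 10; remainder = value at the root: -9*(10)^4 - 9*(10)^3 - 5*(10)^2 + 9*(10)^1 + 8 = (-90000) + (-9000) + (-500) + (90) + (8) = -99402; answer -99402
Step 3: S2 = -99402; d = 7; total draws C(13,3) = 286; favorable C(6,3) = 20; P = 10/143; answer 10/143
Step 4: S3 = 10/143; threaded value p + q = 153; c = -3; cross terms: (-12*-34 - -6*-24)=264, (-6*16 - 25*-34)=754, (25*22 - 21*16)=214, (21*16 - -3*22)=402, (-3*2 - -34*16)=538, (-34*-24 - -12*2)=840; twice the area = |3012| = 3012; area = 1506; answer 1506

1506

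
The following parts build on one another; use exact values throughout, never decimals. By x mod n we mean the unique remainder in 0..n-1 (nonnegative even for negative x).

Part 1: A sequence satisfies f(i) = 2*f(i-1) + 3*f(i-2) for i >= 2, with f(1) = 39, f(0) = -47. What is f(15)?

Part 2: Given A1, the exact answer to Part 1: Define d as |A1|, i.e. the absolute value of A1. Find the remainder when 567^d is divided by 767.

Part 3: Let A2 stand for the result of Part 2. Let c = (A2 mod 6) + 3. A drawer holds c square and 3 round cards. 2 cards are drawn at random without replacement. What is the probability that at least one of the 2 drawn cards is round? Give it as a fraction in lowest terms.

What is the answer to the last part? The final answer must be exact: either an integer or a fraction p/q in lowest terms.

Part 1: f(2) = 2*(39) + 3*(-47) = -63; iterating: f(2)=-63, f(3)=-9, f(4)=-207, f(5)=-441, f(6)=-1503, f(7)=-4329, f(8)=-13167, f(9)=-39321, f(10)=-118143, f(11)=-354249, f(12)=-1062927, f(13)=-3188601, f(14)=-9565983, f(15)=-28697769; answer -28697769
Part 2: A1 = -28697769; d = 28697769; squarings mod 767: 567^1=567, 567^2=116, 567^4=417, 567^8=547, 567^16=79, 567^32=105, 567^64=287, 567^128=300, 567^256=261, 567^512=625, 567^1024=222, 567^2048=196, 567^4096=66, 567^8192=521, 567^16384=690, 567^32768=560, 567^65536=664, 567^131072=638, 567^262144=534, 567^524288=599, 567^1048576=612, 567^2097152=248, 567^4194304=144, 567^8388608=27, 567^16777216=729; 567^28697769 = 567^1 * 567^8 * 567^32 * 567^128 * 567^1024 * 567^8192 * 567^16384 * 567^32768 * 567^65536 * 567^262144 * 567^1048576 * 567^2097152 * 567^8388608 * 567^16777216 = 125 (mod 767); answer 125
Part 3: A2 = 125; c = 8; total draws C(11,2) = 55; complement C(8,2) = 28; favorable 55 - 28 = 27; P = 27/55; answer 27/55

27/55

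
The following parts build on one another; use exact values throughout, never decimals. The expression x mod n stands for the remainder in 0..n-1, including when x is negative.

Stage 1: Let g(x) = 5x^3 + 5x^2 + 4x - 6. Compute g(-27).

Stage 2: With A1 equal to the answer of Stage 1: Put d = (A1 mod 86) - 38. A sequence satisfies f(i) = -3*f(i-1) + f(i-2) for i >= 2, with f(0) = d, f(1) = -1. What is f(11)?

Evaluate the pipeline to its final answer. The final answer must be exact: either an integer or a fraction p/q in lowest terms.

Stage 1: 5*(-27)^3 + 5*(-27)^2 + 4*(-27)^1 - 6 = (-98415) + (3645) + (-108) + (-6) = -94884; answer -94884
Stage 2: A1 = -94884; d = 22; f(2) = -3*(-1) + 1*(22) = 25; iterating: f(2)=25, f(3)=-76, f(4)=253, f(5)=-835, f(6)=2758, f(7)=-9109, f(8)=30085, f(9)=-99364, f(10)=328177, f(11)=-1083895; answer -1083895

-1083895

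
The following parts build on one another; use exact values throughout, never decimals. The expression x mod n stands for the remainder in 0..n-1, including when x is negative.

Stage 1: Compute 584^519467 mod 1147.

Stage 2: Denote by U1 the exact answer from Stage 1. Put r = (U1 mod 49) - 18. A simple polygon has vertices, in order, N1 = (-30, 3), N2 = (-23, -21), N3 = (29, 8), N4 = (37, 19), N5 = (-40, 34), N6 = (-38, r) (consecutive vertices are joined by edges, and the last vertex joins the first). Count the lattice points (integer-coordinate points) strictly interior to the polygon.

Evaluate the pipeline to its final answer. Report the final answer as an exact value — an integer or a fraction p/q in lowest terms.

2169

Stage 1: squarings mod 1147: 584^1=584, 584^2=397, 584^4=470, 584^8=676, 584^16=470, 584^32=676, 584^64=470, 584^128=676, 584^256=470, 584^512=676, 584^1024=470, 584^2048=676, 584^4096=470, 584^8192=676, 584^16384=470, 584^32768=676, 584^65536=470, 584^131072=676, 584^262144=470; 584^519467 = 584^1 * 584^2 * 584^8 * 584^32 * 584^256 * 584^1024 * 584^2048 * 584^8192 * 584^16384 * 584^32768 * 584^65536 * 584^131072 * 584^262144 = 874 (mod 1147); answer 874
Stage 2: U1 = 874; r = 23; cross terms: (-30*-21 - -23*3)=699, (-23*8 - 29*-21)=425, (29*19 - 37*8)=255, (37*34 - -40*19)=2018, (-40*23 - -38*34)=372, (-38*3 - -30*23)=576; twice the area = |4345| = 4345; area = 4345/2; boundary points = 1 + 1 + 1 + 1 + 1 + 4 = 9; strictly interior points = area - boundary/2 + 1 = 2169; answer 2169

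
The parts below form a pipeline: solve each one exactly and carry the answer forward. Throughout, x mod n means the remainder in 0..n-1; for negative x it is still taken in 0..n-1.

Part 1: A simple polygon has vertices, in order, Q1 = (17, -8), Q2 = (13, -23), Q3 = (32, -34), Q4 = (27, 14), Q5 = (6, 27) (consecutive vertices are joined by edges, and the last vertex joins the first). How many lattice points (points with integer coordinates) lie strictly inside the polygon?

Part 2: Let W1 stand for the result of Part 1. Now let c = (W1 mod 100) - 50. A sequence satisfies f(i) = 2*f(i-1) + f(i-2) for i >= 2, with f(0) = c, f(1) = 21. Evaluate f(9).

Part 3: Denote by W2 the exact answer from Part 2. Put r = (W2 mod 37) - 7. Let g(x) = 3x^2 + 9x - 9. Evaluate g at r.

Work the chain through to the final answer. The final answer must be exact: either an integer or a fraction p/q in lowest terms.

Part 1: cross terms: (17*-23 - 13*-8)=-287, (13*-34 - 32*-23)=294, (32*14 - 27*-34)=1366, (27*27 - 6*14)=645, (6*-8 - 17*27)=-507; twice the area = |1511| = 1511; area = 1511/2; boundary points = 1 + 1 + 1 + 1 + 1 = 5; strictly interior points = area - boundary/2 + 1 = 754; answer 754
Part 2: W1 = 754; c = 4; f(2) = 2*(21) + 1*(4) = 46; iterating: f(2)=46, f(3)=113, f(4)=272, f(5)=657, f(6)=1586, f(7)=3829, f(8)=9244, f(9)=22317; answer 22317
Part 3: W2 = 22317; r = -1; 3*(-1)^2 + 9*(-1)^1 - 9 = (3) + (-9) + (-9) = -15; answer -15

-15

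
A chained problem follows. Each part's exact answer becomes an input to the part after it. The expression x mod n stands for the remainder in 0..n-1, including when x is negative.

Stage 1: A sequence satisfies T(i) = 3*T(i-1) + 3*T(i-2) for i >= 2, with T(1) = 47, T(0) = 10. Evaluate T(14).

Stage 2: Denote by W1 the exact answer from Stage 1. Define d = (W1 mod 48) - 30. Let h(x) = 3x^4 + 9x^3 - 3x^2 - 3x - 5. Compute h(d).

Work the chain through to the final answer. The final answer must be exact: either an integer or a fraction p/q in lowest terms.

-23

Stage 1: T(2) = 3*(47) + 3*(10) = 171; iterating: T(2)=171, T(3)=654, T(4)=2475, T(5)=9387, T(6)=35586, T(7)=134919, T(8)=511515, T(9)=1939302, T(10)=7352451, T(11)=27875259, T(12)=105683130, T(13)=400675167, T(14)=1519074891; answer 1519074891
Stage 2: W1 = 1519074891; d = -3; 3*(-3)^4 + 9*(-3)^3 - 3*(-3)^2 - 3*(-3)^1 - 5 = (243) + (-243) + (-27) + (9) + (-5) = -23; answer -23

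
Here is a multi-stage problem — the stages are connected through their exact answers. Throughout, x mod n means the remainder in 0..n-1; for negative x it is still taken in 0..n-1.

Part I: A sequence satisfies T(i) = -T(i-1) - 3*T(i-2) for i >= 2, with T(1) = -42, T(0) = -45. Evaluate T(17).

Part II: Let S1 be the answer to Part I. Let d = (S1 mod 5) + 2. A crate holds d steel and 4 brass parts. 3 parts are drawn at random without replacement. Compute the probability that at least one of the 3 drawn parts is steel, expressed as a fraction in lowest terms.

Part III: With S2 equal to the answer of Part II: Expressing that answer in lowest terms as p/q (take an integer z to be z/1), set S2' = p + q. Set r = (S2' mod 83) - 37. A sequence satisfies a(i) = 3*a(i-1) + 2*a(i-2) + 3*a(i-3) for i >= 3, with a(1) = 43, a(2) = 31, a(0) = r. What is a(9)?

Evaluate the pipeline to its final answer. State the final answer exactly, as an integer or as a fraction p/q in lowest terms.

Part I: T(2) = -1*(-42) - 3*(-45) = 177; iterating: T(2)=177, T(3)=-51, T(4)=-480, T(5)=633, T(6)=807, T(7)=-2706, T(8)=285, T(9)=7833, T(10)=-8688, T(11)=-14811, T(12)=40875, T(13)=3558, T(14)=-126183, T(15)=115509, T(16)=263040, T(17)=-609567; answer -609567
Part II: S1 = -609567; d = 5; total draws C(9,3) = 84; complement C(4,3) = 4; favorable 84 - 4 = 80; P = 20/21; answer 20/21
Part III: S2 = 20/21; threaded value p + q = 41; r = 4; a(3) = 3*(31) + 2*(43) + 3*(4) = 191; iterating: a(3)=191, a(4)=764, a(5)=2767, a(6)=10402, a(7)=39032, a(8)=146201, a(9)=547873; answer 547873

547873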